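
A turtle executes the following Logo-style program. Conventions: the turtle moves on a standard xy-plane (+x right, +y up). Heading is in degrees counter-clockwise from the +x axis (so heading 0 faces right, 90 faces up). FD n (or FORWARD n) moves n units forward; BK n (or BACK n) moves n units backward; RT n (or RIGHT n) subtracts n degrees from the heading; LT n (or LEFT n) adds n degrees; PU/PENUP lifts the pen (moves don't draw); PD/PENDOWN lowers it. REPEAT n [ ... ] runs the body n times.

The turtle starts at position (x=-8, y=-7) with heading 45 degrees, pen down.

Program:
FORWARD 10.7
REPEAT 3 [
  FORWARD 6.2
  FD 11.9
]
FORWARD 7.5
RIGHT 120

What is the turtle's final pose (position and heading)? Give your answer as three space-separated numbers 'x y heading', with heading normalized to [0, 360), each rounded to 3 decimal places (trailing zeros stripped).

Answer: 43.265 44.265 285

Derivation:
Executing turtle program step by step:
Start: pos=(-8,-7), heading=45, pen down
FD 10.7: (-8,-7) -> (-0.434,0.566) [heading=45, draw]
REPEAT 3 [
  -- iteration 1/3 --
  FD 6.2: (-0.434,0.566) -> (3.95,4.95) [heading=45, draw]
  FD 11.9: (3.95,4.95) -> (12.365,13.365) [heading=45, draw]
  -- iteration 2/3 --
  FD 6.2: (12.365,13.365) -> (16.749,17.749) [heading=45, draw]
  FD 11.9: (16.749,17.749) -> (25.163,26.163) [heading=45, draw]
  -- iteration 3/3 --
  FD 6.2: (25.163,26.163) -> (29.547,30.547) [heading=45, draw]
  FD 11.9: (29.547,30.547) -> (37.962,38.962) [heading=45, draw]
]
FD 7.5: (37.962,38.962) -> (43.265,44.265) [heading=45, draw]
RT 120: heading 45 -> 285
Final: pos=(43.265,44.265), heading=285, 8 segment(s) drawn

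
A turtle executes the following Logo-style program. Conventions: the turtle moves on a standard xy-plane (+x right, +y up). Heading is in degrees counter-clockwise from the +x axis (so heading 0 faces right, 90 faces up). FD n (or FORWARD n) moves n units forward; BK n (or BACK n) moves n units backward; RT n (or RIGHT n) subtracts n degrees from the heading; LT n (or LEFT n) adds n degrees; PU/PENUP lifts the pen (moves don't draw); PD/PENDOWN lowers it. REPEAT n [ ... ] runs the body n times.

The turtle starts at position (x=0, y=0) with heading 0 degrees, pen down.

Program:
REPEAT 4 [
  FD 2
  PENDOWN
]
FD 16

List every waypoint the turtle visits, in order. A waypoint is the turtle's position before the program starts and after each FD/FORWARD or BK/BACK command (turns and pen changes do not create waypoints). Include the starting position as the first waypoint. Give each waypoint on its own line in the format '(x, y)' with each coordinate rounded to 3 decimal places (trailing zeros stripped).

Executing turtle program step by step:
Start: pos=(0,0), heading=0, pen down
REPEAT 4 [
  -- iteration 1/4 --
  FD 2: (0,0) -> (2,0) [heading=0, draw]
  PD: pen down
  -- iteration 2/4 --
  FD 2: (2,0) -> (4,0) [heading=0, draw]
  PD: pen down
  -- iteration 3/4 --
  FD 2: (4,0) -> (6,0) [heading=0, draw]
  PD: pen down
  -- iteration 4/4 --
  FD 2: (6,0) -> (8,0) [heading=0, draw]
  PD: pen down
]
FD 16: (8,0) -> (24,0) [heading=0, draw]
Final: pos=(24,0), heading=0, 5 segment(s) drawn
Waypoints (6 total):
(0, 0)
(2, 0)
(4, 0)
(6, 0)
(8, 0)
(24, 0)

Answer: (0, 0)
(2, 0)
(4, 0)
(6, 0)
(8, 0)
(24, 0)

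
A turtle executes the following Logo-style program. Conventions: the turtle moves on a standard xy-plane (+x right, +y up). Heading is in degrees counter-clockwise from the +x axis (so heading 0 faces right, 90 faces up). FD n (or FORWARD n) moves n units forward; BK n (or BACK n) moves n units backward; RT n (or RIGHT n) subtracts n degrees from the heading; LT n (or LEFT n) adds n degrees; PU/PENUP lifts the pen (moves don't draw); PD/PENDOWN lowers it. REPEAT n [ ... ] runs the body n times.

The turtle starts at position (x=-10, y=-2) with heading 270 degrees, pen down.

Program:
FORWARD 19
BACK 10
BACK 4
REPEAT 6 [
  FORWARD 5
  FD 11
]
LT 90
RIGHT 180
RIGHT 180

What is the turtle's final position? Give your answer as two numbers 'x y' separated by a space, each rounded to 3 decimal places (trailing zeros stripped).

Answer: -10 -103

Derivation:
Executing turtle program step by step:
Start: pos=(-10,-2), heading=270, pen down
FD 19: (-10,-2) -> (-10,-21) [heading=270, draw]
BK 10: (-10,-21) -> (-10,-11) [heading=270, draw]
BK 4: (-10,-11) -> (-10,-7) [heading=270, draw]
REPEAT 6 [
  -- iteration 1/6 --
  FD 5: (-10,-7) -> (-10,-12) [heading=270, draw]
  FD 11: (-10,-12) -> (-10,-23) [heading=270, draw]
  -- iteration 2/6 --
  FD 5: (-10,-23) -> (-10,-28) [heading=270, draw]
  FD 11: (-10,-28) -> (-10,-39) [heading=270, draw]
  -- iteration 3/6 --
  FD 5: (-10,-39) -> (-10,-44) [heading=270, draw]
  FD 11: (-10,-44) -> (-10,-55) [heading=270, draw]
  -- iteration 4/6 --
  FD 5: (-10,-55) -> (-10,-60) [heading=270, draw]
  FD 11: (-10,-60) -> (-10,-71) [heading=270, draw]
  -- iteration 5/6 --
  FD 5: (-10,-71) -> (-10,-76) [heading=270, draw]
  FD 11: (-10,-76) -> (-10,-87) [heading=270, draw]
  -- iteration 6/6 --
  FD 5: (-10,-87) -> (-10,-92) [heading=270, draw]
  FD 11: (-10,-92) -> (-10,-103) [heading=270, draw]
]
LT 90: heading 270 -> 0
RT 180: heading 0 -> 180
RT 180: heading 180 -> 0
Final: pos=(-10,-103), heading=0, 15 segment(s) drawn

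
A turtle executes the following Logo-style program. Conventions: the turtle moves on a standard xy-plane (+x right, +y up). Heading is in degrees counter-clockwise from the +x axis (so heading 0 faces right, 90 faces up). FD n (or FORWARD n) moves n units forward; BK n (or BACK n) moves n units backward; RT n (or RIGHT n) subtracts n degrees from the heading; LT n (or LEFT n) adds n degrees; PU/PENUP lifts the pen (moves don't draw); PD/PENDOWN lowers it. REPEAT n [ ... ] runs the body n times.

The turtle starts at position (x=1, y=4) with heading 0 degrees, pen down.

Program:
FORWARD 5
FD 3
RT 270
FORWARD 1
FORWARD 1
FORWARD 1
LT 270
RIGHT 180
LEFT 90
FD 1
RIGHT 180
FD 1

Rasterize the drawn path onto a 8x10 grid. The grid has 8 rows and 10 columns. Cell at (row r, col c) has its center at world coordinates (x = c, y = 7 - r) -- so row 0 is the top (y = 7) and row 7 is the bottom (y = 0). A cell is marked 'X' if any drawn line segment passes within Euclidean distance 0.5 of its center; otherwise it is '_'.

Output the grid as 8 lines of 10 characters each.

Segment 0: (1,4) -> (6,4)
Segment 1: (6,4) -> (9,4)
Segment 2: (9,4) -> (9,5)
Segment 3: (9,5) -> (9,6)
Segment 4: (9,6) -> (9,7)
Segment 5: (9,7) -> (9,6)
Segment 6: (9,6) -> (9,7)

Answer: _________X
_________X
_________X
_XXXXXXXXX
__________
__________
__________
__________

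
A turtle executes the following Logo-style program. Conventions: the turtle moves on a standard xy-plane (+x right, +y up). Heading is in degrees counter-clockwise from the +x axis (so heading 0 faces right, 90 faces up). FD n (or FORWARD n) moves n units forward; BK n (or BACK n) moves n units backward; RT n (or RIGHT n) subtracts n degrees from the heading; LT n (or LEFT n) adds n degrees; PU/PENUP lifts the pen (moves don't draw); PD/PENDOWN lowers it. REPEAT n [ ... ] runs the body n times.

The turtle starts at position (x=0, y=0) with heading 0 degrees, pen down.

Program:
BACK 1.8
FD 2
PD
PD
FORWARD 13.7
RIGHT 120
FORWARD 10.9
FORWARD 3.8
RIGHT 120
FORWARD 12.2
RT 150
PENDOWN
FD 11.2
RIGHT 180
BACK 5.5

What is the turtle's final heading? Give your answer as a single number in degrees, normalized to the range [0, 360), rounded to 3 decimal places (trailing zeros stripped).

Executing turtle program step by step:
Start: pos=(0,0), heading=0, pen down
BK 1.8: (0,0) -> (-1.8,0) [heading=0, draw]
FD 2: (-1.8,0) -> (0.2,0) [heading=0, draw]
PD: pen down
PD: pen down
FD 13.7: (0.2,0) -> (13.9,0) [heading=0, draw]
RT 120: heading 0 -> 240
FD 10.9: (13.9,0) -> (8.45,-9.44) [heading=240, draw]
FD 3.8: (8.45,-9.44) -> (6.55,-12.731) [heading=240, draw]
RT 120: heading 240 -> 120
FD 12.2: (6.55,-12.731) -> (0.45,-2.165) [heading=120, draw]
RT 150: heading 120 -> 330
PD: pen down
FD 11.2: (0.45,-2.165) -> (10.149,-7.765) [heading=330, draw]
RT 180: heading 330 -> 150
BK 5.5: (10.149,-7.765) -> (14.913,-10.515) [heading=150, draw]
Final: pos=(14.913,-10.515), heading=150, 8 segment(s) drawn

Answer: 150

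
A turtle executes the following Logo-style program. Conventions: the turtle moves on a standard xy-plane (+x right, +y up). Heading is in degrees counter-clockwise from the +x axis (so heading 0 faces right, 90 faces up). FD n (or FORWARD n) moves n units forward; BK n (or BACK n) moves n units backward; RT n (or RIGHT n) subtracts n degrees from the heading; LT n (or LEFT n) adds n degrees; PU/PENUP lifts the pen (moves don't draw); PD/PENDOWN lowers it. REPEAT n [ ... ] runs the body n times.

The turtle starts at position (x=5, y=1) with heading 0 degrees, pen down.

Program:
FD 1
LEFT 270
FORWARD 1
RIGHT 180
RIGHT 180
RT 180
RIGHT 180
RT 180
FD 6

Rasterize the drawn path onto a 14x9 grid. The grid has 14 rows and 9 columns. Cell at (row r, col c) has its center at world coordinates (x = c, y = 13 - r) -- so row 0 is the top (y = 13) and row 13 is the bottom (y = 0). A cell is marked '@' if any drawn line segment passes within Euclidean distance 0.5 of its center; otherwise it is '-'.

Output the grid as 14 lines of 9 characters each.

Segment 0: (5,1) -> (6,1)
Segment 1: (6,1) -> (6,0)
Segment 2: (6,0) -> (6,6)

Answer: ---------
---------
---------
---------
---------
---------
---------
------@--
------@--
------@--
------@--
------@--
-----@@--
------@--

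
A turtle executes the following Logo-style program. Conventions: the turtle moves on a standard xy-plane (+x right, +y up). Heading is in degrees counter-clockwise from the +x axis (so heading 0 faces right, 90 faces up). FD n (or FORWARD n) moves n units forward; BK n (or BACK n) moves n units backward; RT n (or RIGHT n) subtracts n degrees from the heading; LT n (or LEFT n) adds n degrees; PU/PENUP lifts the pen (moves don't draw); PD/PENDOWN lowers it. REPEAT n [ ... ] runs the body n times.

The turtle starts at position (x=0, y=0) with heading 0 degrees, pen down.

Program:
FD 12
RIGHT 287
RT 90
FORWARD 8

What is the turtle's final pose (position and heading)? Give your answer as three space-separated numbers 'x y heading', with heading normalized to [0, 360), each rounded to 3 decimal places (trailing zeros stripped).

Executing turtle program step by step:
Start: pos=(0,0), heading=0, pen down
FD 12: (0,0) -> (12,0) [heading=0, draw]
RT 287: heading 0 -> 73
RT 90: heading 73 -> 343
FD 8: (12,0) -> (19.65,-2.339) [heading=343, draw]
Final: pos=(19.65,-2.339), heading=343, 2 segment(s) drawn

Answer: 19.65 -2.339 343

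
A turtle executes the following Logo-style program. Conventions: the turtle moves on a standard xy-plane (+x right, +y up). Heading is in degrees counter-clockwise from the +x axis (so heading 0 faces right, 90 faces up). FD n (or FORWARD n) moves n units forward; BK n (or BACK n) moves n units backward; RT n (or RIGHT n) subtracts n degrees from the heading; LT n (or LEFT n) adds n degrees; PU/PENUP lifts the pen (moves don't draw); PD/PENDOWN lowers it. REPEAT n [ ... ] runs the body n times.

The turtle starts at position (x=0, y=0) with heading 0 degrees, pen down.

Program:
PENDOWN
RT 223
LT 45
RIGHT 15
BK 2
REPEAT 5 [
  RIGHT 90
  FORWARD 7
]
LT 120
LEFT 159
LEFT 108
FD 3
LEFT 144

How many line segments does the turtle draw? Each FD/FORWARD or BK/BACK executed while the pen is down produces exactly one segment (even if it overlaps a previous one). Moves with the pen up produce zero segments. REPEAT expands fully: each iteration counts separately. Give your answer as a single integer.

Answer: 7

Derivation:
Executing turtle program step by step:
Start: pos=(0,0), heading=0, pen down
PD: pen down
RT 223: heading 0 -> 137
LT 45: heading 137 -> 182
RT 15: heading 182 -> 167
BK 2: (0,0) -> (1.949,-0.45) [heading=167, draw]
REPEAT 5 [
  -- iteration 1/5 --
  RT 90: heading 167 -> 77
  FD 7: (1.949,-0.45) -> (3.523,6.371) [heading=77, draw]
  -- iteration 2/5 --
  RT 90: heading 77 -> 347
  FD 7: (3.523,6.371) -> (10.344,4.796) [heading=347, draw]
  -- iteration 3/5 --
  RT 90: heading 347 -> 257
  FD 7: (10.344,4.796) -> (8.769,-2.025) [heading=257, draw]
  -- iteration 4/5 --
  RT 90: heading 257 -> 167
  FD 7: (8.769,-2.025) -> (1.949,-0.45) [heading=167, draw]
  -- iteration 5/5 --
  RT 90: heading 167 -> 77
  FD 7: (1.949,-0.45) -> (3.523,6.371) [heading=77, draw]
]
LT 120: heading 77 -> 197
LT 159: heading 197 -> 356
LT 108: heading 356 -> 104
FD 3: (3.523,6.371) -> (2.798,9.282) [heading=104, draw]
LT 144: heading 104 -> 248
Final: pos=(2.798,9.282), heading=248, 7 segment(s) drawn
Segments drawn: 7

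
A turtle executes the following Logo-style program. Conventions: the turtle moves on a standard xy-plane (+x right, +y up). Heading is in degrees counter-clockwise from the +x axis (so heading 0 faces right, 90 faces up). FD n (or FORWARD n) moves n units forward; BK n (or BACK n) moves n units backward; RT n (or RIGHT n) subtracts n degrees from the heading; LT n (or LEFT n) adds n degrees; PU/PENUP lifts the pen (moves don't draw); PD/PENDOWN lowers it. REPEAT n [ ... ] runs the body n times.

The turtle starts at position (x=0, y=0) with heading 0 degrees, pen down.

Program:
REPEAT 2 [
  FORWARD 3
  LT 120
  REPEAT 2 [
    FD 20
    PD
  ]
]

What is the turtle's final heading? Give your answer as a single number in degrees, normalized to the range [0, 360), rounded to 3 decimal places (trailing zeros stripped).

Executing turtle program step by step:
Start: pos=(0,0), heading=0, pen down
REPEAT 2 [
  -- iteration 1/2 --
  FD 3: (0,0) -> (3,0) [heading=0, draw]
  LT 120: heading 0 -> 120
  REPEAT 2 [
    -- iteration 1/2 --
    FD 20: (3,0) -> (-7,17.321) [heading=120, draw]
    PD: pen down
    -- iteration 2/2 --
    FD 20: (-7,17.321) -> (-17,34.641) [heading=120, draw]
    PD: pen down
  ]
  -- iteration 2/2 --
  FD 3: (-17,34.641) -> (-18.5,37.239) [heading=120, draw]
  LT 120: heading 120 -> 240
  REPEAT 2 [
    -- iteration 1/2 --
    FD 20: (-18.5,37.239) -> (-28.5,19.919) [heading=240, draw]
    PD: pen down
    -- iteration 2/2 --
    FD 20: (-28.5,19.919) -> (-38.5,2.598) [heading=240, draw]
    PD: pen down
  ]
]
Final: pos=(-38.5,2.598), heading=240, 6 segment(s) drawn

Answer: 240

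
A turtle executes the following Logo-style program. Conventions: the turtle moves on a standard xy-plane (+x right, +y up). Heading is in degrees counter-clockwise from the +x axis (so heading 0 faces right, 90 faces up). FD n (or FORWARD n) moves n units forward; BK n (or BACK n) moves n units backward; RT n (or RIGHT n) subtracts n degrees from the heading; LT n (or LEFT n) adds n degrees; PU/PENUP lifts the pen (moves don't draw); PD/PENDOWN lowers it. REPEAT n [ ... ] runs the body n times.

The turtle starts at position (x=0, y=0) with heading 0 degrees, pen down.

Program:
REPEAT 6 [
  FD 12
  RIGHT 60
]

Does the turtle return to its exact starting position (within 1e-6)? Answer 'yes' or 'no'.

Answer: yes

Derivation:
Executing turtle program step by step:
Start: pos=(0,0), heading=0, pen down
REPEAT 6 [
  -- iteration 1/6 --
  FD 12: (0,0) -> (12,0) [heading=0, draw]
  RT 60: heading 0 -> 300
  -- iteration 2/6 --
  FD 12: (12,0) -> (18,-10.392) [heading=300, draw]
  RT 60: heading 300 -> 240
  -- iteration 3/6 --
  FD 12: (18,-10.392) -> (12,-20.785) [heading=240, draw]
  RT 60: heading 240 -> 180
  -- iteration 4/6 --
  FD 12: (12,-20.785) -> (0,-20.785) [heading=180, draw]
  RT 60: heading 180 -> 120
  -- iteration 5/6 --
  FD 12: (0,-20.785) -> (-6,-10.392) [heading=120, draw]
  RT 60: heading 120 -> 60
  -- iteration 6/6 --
  FD 12: (-6,-10.392) -> (0,0) [heading=60, draw]
  RT 60: heading 60 -> 0
]
Final: pos=(0,0), heading=0, 6 segment(s) drawn

Start position: (0, 0)
Final position: (0, 0)
Distance = 0; < 1e-6 -> CLOSED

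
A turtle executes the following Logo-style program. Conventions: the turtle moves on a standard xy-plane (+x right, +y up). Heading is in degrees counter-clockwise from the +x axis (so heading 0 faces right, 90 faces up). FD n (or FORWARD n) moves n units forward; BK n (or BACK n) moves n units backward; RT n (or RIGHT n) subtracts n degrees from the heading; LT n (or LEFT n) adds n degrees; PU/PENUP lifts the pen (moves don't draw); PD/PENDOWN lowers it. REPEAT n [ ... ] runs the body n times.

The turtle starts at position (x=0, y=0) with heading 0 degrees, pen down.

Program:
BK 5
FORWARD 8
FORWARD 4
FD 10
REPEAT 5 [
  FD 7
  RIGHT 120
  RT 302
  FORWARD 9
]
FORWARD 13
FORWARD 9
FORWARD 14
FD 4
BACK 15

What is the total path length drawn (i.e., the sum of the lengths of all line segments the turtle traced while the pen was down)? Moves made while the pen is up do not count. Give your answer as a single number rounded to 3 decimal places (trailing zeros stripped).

Answer: 162

Derivation:
Executing turtle program step by step:
Start: pos=(0,0), heading=0, pen down
BK 5: (0,0) -> (-5,0) [heading=0, draw]
FD 8: (-5,0) -> (3,0) [heading=0, draw]
FD 4: (3,0) -> (7,0) [heading=0, draw]
FD 10: (7,0) -> (17,0) [heading=0, draw]
REPEAT 5 [
  -- iteration 1/5 --
  FD 7: (17,0) -> (24,0) [heading=0, draw]
  RT 120: heading 0 -> 240
  RT 302: heading 240 -> 298
  FD 9: (24,0) -> (28.225,-7.947) [heading=298, draw]
  -- iteration 2/5 --
  FD 7: (28.225,-7.947) -> (31.512,-14.127) [heading=298, draw]
  RT 120: heading 298 -> 178
  RT 302: heading 178 -> 236
  FD 9: (31.512,-14.127) -> (26.479,-21.588) [heading=236, draw]
  -- iteration 3/5 --
  FD 7: (26.479,-21.588) -> (22.564,-27.392) [heading=236, draw]
  RT 120: heading 236 -> 116
  RT 302: heading 116 -> 174
  FD 9: (22.564,-27.392) -> (13.614,-26.451) [heading=174, draw]
  -- iteration 4/5 --
  FD 7: (13.614,-26.451) -> (6.652,-25.719) [heading=174, draw]
  RT 120: heading 174 -> 54
  RT 302: heading 54 -> 112
  FD 9: (6.652,-25.719) -> (3.281,-17.375) [heading=112, draw]
  -- iteration 5/5 --
  FD 7: (3.281,-17.375) -> (0.658,-10.884) [heading=112, draw]
  RT 120: heading 112 -> 352
  RT 302: heading 352 -> 50
  FD 9: (0.658,-10.884) -> (6.443,-3.99) [heading=50, draw]
]
FD 13: (6.443,-3.99) -> (14.8,5.969) [heading=50, draw]
FD 9: (14.8,5.969) -> (20.585,12.863) [heading=50, draw]
FD 14: (20.585,12.863) -> (29.584,23.588) [heading=50, draw]
FD 4: (29.584,23.588) -> (32.155,26.652) [heading=50, draw]
BK 15: (32.155,26.652) -> (22.513,15.161) [heading=50, draw]
Final: pos=(22.513,15.161), heading=50, 19 segment(s) drawn

Segment lengths:
  seg 1: (0,0) -> (-5,0), length = 5
  seg 2: (-5,0) -> (3,0), length = 8
  seg 3: (3,0) -> (7,0), length = 4
  seg 4: (7,0) -> (17,0), length = 10
  seg 5: (17,0) -> (24,0), length = 7
  seg 6: (24,0) -> (28.225,-7.947), length = 9
  seg 7: (28.225,-7.947) -> (31.512,-14.127), length = 7
  seg 8: (31.512,-14.127) -> (26.479,-21.588), length = 9
  seg 9: (26.479,-21.588) -> (22.564,-27.392), length = 7
  seg 10: (22.564,-27.392) -> (13.614,-26.451), length = 9
  seg 11: (13.614,-26.451) -> (6.652,-25.719), length = 7
  seg 12: (6.652,-25.719) -> (3.281,-17.375), length = 9
  seg 13: (3.281,-17.375) -> (0.658,-10.884), length = 7
  seg 14: (0.658,-10.884) -> (6.443,-3.99), length = 9
  seg 15: (6.443,-3.99) -> (14.8,5.969), length = 13
  seg 16: (14.8,5.969) -> (20.585,12.863), length = 9
  seg 17: (20.585,12.863) -> (29.584,23.588), length = 14
  seg 18: (29.584,23.588) -> (32.155,26.652), length = 4
  seg 19: (32.155,26.652) -> (22.513,15.161), length = 15
Total = 162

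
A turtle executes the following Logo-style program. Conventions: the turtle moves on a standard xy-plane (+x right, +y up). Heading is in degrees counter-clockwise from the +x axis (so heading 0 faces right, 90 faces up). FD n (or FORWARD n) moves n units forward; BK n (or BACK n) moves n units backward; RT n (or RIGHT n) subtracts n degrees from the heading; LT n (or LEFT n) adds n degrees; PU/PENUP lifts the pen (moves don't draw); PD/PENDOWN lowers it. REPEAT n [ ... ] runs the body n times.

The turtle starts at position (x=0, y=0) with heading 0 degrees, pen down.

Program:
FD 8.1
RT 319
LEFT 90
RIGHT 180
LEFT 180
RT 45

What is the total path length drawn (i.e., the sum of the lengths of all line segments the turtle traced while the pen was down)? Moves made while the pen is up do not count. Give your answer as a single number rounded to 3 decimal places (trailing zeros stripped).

Answer: 8.1

Derivation:
Executing turtle program step by step:
Start: pos=(0,0), heading=0, pen down
FD 8.1: (0,0) -> (8.1,0) [heading=0, draw]
RT 319: heading 0 -> 41
LT 90: heading 41 -> 131
RT 180: heading 131 -> 311
LT 180: heading 311 -> 131
RT 45: heading 131 -> 86
Final: pos=(8.1,0), heading=86, 1 segment(s) drawn

Segment lengths:
  seg 1: (0,0) -> (8.1,0), length = 8.1
Total = 8.1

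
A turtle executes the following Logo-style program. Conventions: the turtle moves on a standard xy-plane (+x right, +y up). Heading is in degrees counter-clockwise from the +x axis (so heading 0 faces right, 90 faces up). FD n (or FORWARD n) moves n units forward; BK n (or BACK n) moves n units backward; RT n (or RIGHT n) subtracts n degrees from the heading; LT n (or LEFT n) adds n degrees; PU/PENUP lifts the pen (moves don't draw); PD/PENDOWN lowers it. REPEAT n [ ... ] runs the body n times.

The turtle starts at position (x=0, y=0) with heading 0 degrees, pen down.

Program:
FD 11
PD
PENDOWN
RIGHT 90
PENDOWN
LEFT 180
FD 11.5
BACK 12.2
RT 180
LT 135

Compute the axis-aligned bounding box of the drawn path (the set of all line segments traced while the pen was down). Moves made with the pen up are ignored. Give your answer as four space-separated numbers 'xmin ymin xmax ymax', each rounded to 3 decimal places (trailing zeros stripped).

Answer: 0 -0.7 11 11.5

Derivation:
Executing turtle program step by step:
Start: pos=(0,0), heading=0, pen down
FD 11: (0,0) -> (11,0) [heading=0, draw]
PD: pen down
PD: pen down
RT 90: heading 0 -> 270
PD: pen down
LT 180: heading 270 -> 90
FD 11.5: (11,0) -> (11,11.5) [heading=90, draw]
BK 12.2: (11,11.5) -> (11,-0.7) [heading=90, draw]
RT 180: heading 90 -> 270
LT 135: heading 270 -> 45
Final: pos=(11,-0.7), heading=45, 3 segment(s) drawn

Segment endpoints: x in {0, 11}, y in {-0.7, 0, 11.5}
xmin=0, ymin=-0.7, xmax=11, ymax=11.5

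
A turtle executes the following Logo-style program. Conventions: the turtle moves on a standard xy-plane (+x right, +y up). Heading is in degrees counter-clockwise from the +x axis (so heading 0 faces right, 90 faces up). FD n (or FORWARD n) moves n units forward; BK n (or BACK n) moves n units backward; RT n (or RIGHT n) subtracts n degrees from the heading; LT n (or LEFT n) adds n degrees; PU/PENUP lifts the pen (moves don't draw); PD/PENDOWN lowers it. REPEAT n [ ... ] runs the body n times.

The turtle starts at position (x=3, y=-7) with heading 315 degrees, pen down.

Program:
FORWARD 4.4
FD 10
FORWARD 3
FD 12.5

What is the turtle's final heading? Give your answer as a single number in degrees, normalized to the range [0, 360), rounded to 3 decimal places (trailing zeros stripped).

Answer: 315

Derivation:
Executing turtle program step by step:
Start: pos=(3,-7), heading=315, pen down
FD 4.4: (3,-7) -> (6.111,-10.111) [heading=315, draw]
FD 10: (6.111,-10.111) -> (13.182,-17.182) [heading=315, draw]
FD 3: (13.182,-17.182) -> (15.304,-19.304) [heading=315, draw]
FD 12.5: (15.304,-19.304) -> (24.142,-28.142) [heading=315, draw]
Final: pos=(24.142,-28.142), heading=315, 4 segment(s) drawn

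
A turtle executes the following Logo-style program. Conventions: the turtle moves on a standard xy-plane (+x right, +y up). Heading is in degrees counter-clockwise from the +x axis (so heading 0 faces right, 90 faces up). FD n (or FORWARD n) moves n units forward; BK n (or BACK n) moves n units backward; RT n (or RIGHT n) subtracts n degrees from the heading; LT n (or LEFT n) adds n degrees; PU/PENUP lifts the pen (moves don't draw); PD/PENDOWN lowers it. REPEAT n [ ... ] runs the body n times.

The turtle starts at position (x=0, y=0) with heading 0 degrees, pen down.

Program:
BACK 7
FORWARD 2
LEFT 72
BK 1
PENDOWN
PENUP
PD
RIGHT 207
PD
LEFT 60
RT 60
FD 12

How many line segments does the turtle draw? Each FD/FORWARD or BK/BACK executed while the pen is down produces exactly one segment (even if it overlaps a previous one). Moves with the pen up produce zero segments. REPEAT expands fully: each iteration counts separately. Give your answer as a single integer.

Answer: 4

Derivation:
Executing turtle program step by step:
Start: pos=(0,0), heading=0, pen down
BK 7: (0,0) -> (-7,0) [heading=0, draw]
FD 2: (-7,0) -> (-5,0) [heading=0, draw]
LT 72: heading 0 -> 72
BK 1: (-5,0) -> (-5.309,-0.951) [heading=72, draw]
PD: pen down
PU: pen up
PD: pen down
RT 207: heading 72 -> 225
PD: pen down
LT 60: heading 225 -> 285
RT 60: heading 285 -> 225
FD 12: (-5.309,-0.951) -> (-13.794,-9.436) [heading=225, draw]
Final: pos=(-13.794,-9.436), heading=225, 4 segment(s) drawn
Segments drawn: 4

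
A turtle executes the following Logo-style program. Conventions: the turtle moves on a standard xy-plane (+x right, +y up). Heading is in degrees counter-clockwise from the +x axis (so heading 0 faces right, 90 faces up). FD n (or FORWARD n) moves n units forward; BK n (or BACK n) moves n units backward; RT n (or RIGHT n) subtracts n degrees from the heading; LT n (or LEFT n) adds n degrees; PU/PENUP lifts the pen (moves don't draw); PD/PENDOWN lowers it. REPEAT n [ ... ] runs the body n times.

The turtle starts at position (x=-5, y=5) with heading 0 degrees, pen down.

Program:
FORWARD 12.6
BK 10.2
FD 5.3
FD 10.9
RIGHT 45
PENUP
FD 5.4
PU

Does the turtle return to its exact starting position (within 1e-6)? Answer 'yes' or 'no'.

Executing turtle program step by step:
Start: pos=(-5,5), heading=0, pen down
FD 12.6: (-5,5) -> (7.6,5) [heading=0, draw]
BK 10.2: (7.6,5) -> (-2.6,5) [heading=0, draw]
FD 5.3: (-2.6,5) -> (2.7,5) [heading=0, draw]
FD 10.9: (2.7,5) -> (13.6,5) [heading=0, draw]
RT 45: heading 0 -> 315
PU: pen up
FD 5.4: (13.6,5) -> (17.418,1.182) [heading=315, move]
PU: pen up
Final: pos=(17.418,1.182), heading=315, 4 segment(s) drawn

Start position: (-5, 5)
Final position: (17.418, 1.182)
Distance = 22.741; >= 1e-6 -> NOT closed

Answer: no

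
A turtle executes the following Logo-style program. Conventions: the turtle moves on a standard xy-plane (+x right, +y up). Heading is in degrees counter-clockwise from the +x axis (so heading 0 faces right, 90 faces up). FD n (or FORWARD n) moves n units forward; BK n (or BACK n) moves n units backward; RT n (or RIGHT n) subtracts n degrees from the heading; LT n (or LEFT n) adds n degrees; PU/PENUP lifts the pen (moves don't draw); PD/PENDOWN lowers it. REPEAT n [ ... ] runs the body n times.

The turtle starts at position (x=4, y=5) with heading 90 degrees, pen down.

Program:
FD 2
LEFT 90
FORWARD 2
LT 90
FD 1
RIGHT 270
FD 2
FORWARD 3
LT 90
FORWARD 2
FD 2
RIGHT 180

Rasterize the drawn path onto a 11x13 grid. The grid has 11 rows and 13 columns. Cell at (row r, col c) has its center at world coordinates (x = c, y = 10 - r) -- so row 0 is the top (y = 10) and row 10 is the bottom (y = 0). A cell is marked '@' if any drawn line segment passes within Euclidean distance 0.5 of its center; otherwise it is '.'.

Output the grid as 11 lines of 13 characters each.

Segment 0: (4,5) -> (4,7)
Segment 1: (4,7) -> (2,7)
Segment 2: (2,7) -> (2,6)
Segment 3: (2,6) -> (4,6)
Segment 4: (4,6) -> (7,6)
Segment 5: (7,6) -> (7,8)
Segment 6: (7,8) -> (7,10)

Answer: .......@.....
.......@.....
.......@.....
..@@@..@.....
..@@@@@@.....
....@........
.............
.............
.............
.............
.............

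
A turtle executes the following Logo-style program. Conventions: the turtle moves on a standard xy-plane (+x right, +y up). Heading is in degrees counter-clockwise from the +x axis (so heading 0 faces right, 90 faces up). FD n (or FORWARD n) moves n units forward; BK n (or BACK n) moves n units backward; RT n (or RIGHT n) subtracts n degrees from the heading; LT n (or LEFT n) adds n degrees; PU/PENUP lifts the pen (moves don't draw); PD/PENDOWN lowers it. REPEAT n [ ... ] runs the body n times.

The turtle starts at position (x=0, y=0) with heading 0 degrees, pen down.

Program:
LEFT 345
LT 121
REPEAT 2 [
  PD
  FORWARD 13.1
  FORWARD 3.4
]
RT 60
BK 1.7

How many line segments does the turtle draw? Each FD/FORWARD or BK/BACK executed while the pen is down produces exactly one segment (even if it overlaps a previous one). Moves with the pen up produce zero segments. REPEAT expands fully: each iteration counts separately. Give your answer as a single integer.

Answer: 5

Derivation:
Executing turtle program step by step:
Start: pos=(0,0), heading=0, pen down
LT 345: heading 0 -> 345
LT 121: heading 345 -> 106
REPEAT 2 [
  -- iteration 1/2 --
  PD: pen down
  FD 13.1: (0,0) -> (-3.611,12.593) [heading=106, draw]
  FD 3.4: (-3.611,12.593) -> (-4.548,15.861) [heading=106, draw]
  -- iteration 2/2 --
  PD: pen down
  FD 13.1: (-4.548,15.861) -> (-8.159,28.453) [heading=106, draw]
  FD 3.4: (-8.159,28.453) -> (-9.096,31.722) [heading=106, draw]
]
RT 60: heading 106 -> 46
BK 1.7: (-9.096,31.722) -> (-10.277,30.499) [heading=46, draw]
Final: pos=(-10.277,30.499), heading=46, 5 segment(s) drawn
Segments drawn: 5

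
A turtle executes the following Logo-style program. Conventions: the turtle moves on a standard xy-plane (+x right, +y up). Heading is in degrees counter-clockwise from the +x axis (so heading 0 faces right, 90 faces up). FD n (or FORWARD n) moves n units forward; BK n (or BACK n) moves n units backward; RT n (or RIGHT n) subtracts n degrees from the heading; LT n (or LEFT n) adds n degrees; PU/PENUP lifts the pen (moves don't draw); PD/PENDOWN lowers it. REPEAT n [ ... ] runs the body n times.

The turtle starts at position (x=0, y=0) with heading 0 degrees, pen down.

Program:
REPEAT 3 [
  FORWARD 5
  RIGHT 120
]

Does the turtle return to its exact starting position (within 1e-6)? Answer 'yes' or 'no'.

Answer: yes

Derivation:
Executing turtle program step by step:
Start: pos=(0,0), heading=0, pen down
REPEAT 3 [
  -- iteration 1/3 --
  FD 5: (0,0) -> (5,0) [heading=0, draw]
  RT 120: heading 0 -> 240
  -- iteration 2/3 --
  FD 5: (5,0) -> (2.5,-4.33) [heading=240, draw]
  RT 120: heading 240 -> 120
  -- iteration 3/3 --
  FD 5: (2.5,-4.33) -> (0,0) [heading=120, draw]
  RT 120: heading 120 -> 0
]
Final: pos=(0,0), heading=0, 3 segment(s) drawn

Start position: (0, 0)
Final position: (0, 0)
Distance = 0; < 1e-6 -> CLOSED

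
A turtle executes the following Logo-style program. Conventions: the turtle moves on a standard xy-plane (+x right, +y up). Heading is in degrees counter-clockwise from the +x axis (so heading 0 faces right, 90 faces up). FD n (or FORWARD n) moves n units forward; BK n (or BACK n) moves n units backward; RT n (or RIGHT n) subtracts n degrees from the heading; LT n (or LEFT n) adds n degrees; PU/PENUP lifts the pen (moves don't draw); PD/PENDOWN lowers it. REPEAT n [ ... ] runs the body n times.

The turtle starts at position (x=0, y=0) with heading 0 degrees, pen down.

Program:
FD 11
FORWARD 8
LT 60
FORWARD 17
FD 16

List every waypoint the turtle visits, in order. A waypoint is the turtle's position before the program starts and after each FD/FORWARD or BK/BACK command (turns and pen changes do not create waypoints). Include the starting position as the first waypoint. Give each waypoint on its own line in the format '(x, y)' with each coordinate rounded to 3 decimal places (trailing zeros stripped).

Answer: (0, 0)
(11, 0)
(19, 0)
(27.5, 14.722)
(35.5, 28.579)

Derivation:
Executing turtle program step by step:
Start: pos=(0,0), heading=0, pen down
FD 11: (0,0) -> (11,0) [heading=0, draw]
FD 8: (11,0) -> (19,0) [heading=0, draw]
LT 60: heading 0 -> 60
FD 17: (19,0) -> (27.5,14.722) [heading=60, draw]
FD 16: (27.5,14.722) -> (35.5,28.579) [heading=60, draw]
Final: pos=(35.5,28.579), heading=60, 4 segment(s) drawn
Waypoints (5 total):
(0, 0)
(11, 0)
(19, 0)
(27.5, 14.722)
(35.5, 28.579)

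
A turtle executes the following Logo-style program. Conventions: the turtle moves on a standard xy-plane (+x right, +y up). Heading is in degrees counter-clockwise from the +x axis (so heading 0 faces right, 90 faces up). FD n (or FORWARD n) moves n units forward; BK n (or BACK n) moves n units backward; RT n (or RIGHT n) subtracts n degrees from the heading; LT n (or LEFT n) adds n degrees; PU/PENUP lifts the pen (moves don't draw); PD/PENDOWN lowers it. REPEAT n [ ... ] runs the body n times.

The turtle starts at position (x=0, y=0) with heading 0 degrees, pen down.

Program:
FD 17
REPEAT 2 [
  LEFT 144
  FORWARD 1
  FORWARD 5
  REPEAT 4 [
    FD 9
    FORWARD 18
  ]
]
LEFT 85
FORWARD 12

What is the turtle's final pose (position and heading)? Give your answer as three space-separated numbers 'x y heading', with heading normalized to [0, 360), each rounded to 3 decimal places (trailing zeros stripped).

Answer: -28.308 -38.714 13

Derivation:
Executing turtle program step by step:
Start: pos=(0,0), heading=0, pen down
FD 17: (0,0) -> (17,0) [heading=0, draw]
REPEAT 2 [
  -- iteration 1/2 --
  LT 144: heading 0 -> 144
  FD 1: (17,0) -> (16.191,0.588) [heading=144, draw]
  FD 5: (16.191,0.588) -> (12.146,3.527) [heading=144, draw]
  REPEAT 4 [
    -- iteration 1/4 --
    FD 9: (12.146,3.527) -> (4.865,8.817) [heading=144, draw]
    FD 18: (4.865,8.817) -> (-9.698,19.397) [heading=144, draw]
    -- iteration 2/4 --
    FD 9: (-9.698,19.397) -> (-16.979,24.687) [heading=144, draw]
    FD 18: (-16.979,24.687) -> (-31.541,35.267) [heading=144, draw]
    -- iteration 3/4 --
    FD 9: (-31.541,35.267) -> (-38.822,40.557) [heading=144, draw]
    FD 18: (-38.822,40.557) -> (-53.384,51.137) [heading=144, draw]
    -- iteration 4/4 --
    FD 9: (-53.384,51.137) -> (-60.666,56.427) [heading=144, draw]
    FD 18: (-60.666,56.427) -> (-75.228,67.008) [heading=144, draw]
  ]
  -- iteration 2/2 --
  LT 144: heading 144 -> 288
  FD 1: (-75.228,67.008) -> (-74.919,66.056) [heading=288, draw]
  FD 5: (-74.919,66.056) -> (-73.374,61.301) [heading=288, draw]
  REPEAT 4 [
    -- iteration 1/4 --
    FD 9: (-73.374,61.301) -> (-70.593,52.742) [heading=288, draw]
    FD 18: (-70.593,52.742) -> (-65.03,35.623) [heading=288, draw]
    -- iteration 2/4 --
    FD 9: (-65.03,35.623) -> (-62.249,27.063) [heading=288, draw]
    FD 18: (-62.249,27.063) -> (-56.687,9.944) [heading=288, draw]
    -- iteration 3/4 --
    FD 9: (-56.687,9.944) -> (-53.906,1.385) [heading=288, draw]
    FD 18: (-53.906,1.385) -> (-48.343,-15.734) [heading=288, draw]
    -- iteration 4/4 --
    FD 9: (-48.343,-15.734) -> (-45.562,-24.294) [heading=288, draw]
    FD 18: (-45.562,-24.294) -> (-40,-41.413) [heading=288, draw]
  ]
]
LT 85: heading 288 -> 13
FD 12: (-40,-41.413) -> (-28.308,-38.714) [heading=13, draw]
Final: pos=(-28.308,-38.714), heading=13, 22 segment(s) drawn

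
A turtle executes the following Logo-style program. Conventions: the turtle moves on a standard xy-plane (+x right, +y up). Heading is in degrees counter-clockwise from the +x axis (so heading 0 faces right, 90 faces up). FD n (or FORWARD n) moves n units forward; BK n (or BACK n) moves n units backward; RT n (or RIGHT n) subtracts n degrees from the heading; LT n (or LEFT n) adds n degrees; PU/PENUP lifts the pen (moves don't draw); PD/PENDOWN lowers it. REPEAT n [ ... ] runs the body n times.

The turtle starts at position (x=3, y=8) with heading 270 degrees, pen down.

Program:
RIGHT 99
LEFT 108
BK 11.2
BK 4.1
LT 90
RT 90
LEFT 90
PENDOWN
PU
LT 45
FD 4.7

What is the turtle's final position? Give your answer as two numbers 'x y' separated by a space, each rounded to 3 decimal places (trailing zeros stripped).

Executing turtle program step by step:
Start: pos=(3,8), heading=270, pen down
RT 99: heading 270 -> 171
LT 108: heading 171 -> 279
BK 11.2: (3,8) -> (1.248,19.062) [heading=279, draw]
BK 4.1: (1.248,19.062) -> (0.607,23.112) [heading=279, draw]
LT 90: heading 279 -> 9
RT 90: heading 9 -> 279
LT 90: heading 279 -> 9
PD: pen down
PU: pen up
LT 45: heading 9 -> 54
FD 4.7: (0.607,23.112) -> (3.369,26.914) [heading=54, move]
Final: pos=(3.369,26.914), heading=54, 2 segment(s) drawn

Answer: 3.369 26.914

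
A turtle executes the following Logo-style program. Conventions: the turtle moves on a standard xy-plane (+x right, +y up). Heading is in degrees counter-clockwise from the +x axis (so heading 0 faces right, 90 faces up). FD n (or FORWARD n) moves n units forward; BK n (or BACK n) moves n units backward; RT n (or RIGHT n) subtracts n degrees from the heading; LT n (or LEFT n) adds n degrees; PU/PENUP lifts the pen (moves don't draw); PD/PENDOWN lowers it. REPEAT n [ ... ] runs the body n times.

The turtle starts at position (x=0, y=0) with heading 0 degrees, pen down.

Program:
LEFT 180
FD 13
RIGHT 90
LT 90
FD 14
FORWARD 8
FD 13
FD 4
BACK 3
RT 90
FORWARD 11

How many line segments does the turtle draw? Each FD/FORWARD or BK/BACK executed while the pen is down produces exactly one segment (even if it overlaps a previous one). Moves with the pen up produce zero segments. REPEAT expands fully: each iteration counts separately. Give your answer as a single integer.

Answer: 7

Derivation:
Executing turtle program step by step:
Start: pos=(0,0), heading=0, pen down
LT 180: heading 0 -> 180
FD 13: (0,0) -> (-13,0) [heading=180, draw]
RT 90: heading 180 -> 90
LT 90: heading 90 -> 180
FD 14: (-13,0) -> (-27,0) [heading=180, draw]
FD 8: (-27,0) -> (-35,0) [heading=180, draw]
FD 13: (-35,0) -> (-48,0) [heading=180, draw]
FD 4: (-48,0) -> (-52,0) [heading=180, draw]
BK 3: (-52,0) -> (-49,0) [heading=180, draw]
RT 90: heading 180 -> 90
FD 11: (-49,0) -> (-49,11) [heading=90, draw]
Final: pos=(-49,11), heading=90, 7 segment(s) drawn
Segments drawn: 7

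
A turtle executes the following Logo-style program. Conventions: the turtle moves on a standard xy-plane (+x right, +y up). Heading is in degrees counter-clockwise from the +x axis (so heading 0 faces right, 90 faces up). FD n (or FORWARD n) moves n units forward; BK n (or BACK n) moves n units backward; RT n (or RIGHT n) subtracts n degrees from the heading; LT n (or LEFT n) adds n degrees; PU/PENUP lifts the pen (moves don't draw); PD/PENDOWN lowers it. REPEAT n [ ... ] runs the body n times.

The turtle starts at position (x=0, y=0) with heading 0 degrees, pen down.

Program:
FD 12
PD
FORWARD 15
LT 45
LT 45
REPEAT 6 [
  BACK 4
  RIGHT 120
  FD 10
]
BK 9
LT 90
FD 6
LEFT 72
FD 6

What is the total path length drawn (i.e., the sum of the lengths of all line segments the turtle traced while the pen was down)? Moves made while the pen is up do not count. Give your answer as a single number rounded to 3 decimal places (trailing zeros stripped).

Executing turtle program step by step:
Start: pos=(0,0), heading=0, pen down
FD 12: (0,0) -> (12,0) [heading=0, draw]
PD: pen down
FD 15: (12,0) -> (27,0) [heading=0, draw]
LT 45: heading 0 -> 45
LT 45: heading 45 -> 90
REPEAT 6 [
  -- iteration 1/6 --
  BK 4: (27,0) -> (27,-4) [heading=90, draw]
  RT 120: heading 90 -> 330
  FD 10: (27,-4) -> (35.66,-9) [heading=330, draw]
  -- iteration 2/6 --
  BK 4: (35.66,-9) -> (32.196,-7) [heading=330, draw]
  RT 120: heading 330 -> 210
  FD 10: (32.196,-7) -> (23.536,-12) [heading=210, draw]
  -- iteration 3/6 --
  BK 4: (23.536,-12) -> (27,-10) [heading=210, draw]
  RT 120: heading 210 -> 90
  FD 10: (27,-10) -> (27,0) [heading=90, draw]
  -- iteration 4/6 --
  BK 4: (27,0) -> (27,-4) [heading=90, draw]
  RT 120: heading 90 -> 330
  FD 10: (27,-4) -> (35.66,-9) [heading=330, draw]
  -- iteration 5/6 --
  BK 4: (35.66,-9) -> (32.196,-7) [heading=330, draw]
  RT 120: heading 330 -> 210
  FD 10: (32.196,-7) -> (23.536,-12) [heading=210, draw]
  -- iteration 6/6 --
  BK 4: (23.536,-12) -> (27,-10) [heading=210, draw]
  RT 120: heading 210 -> 90
  FD 10: (27,-10) -> (27,0) [heading=90, draw]
]
BK 9: (27,0) -> (27,-9) [heading=90, draw]
LT 90: heading 90 -> 180
FD 6: (27,-9) -> (21,-9) [heading=180, draw]
LT 72: heading 180 -> 252
FD 6: (21,-9) -> (19.146,-14.706) [heading=252, draw]
Final: pos=(19.146,-14.706), heading=252, 17 segment(s) drawn

Segment lengths:
  seg 1: (0,0) -> (12,0), length = 12
  seg 2: (12,0) -> (27,0), length = 15
  seg 3: (27,0) -> (27,-4), length = 4
  seg 4: (27,-4) -> (35.66,-9), length = 10
  seg 5: (35.66,-9) -> (32.196,-7), length = 4
  seg 6: (32.196,-7) -> (23.536,-12), length = 10
  seg 7: (23.536,-12) -> (27,-10), length = 4
  seg 8: (27,-10) -> (27,0), length = 10
  seg 9: (27,0) -> (27,-4), length = 4
  seg 10: (27,-4) -> (35.66,-9), length = 10
  seg 11: (35.66,-9) -> (32.196,-7), length = 4
  seg 12: (32.196,-7) -> (23.536,-12), length = 10
  seg 13: (23.536,-12) -> (27,-10), length = 4
  seg 14: (27,-10) -> (27,0), length = 10
  seg 15: (27,0) -> (27,-9), length = 9
  seg 16: (27,-9) -> (21,-9), length = 6
  seg 17: (21,-9) -> (19.146,-14.706), length = 6
Total = 132

Answer: 132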